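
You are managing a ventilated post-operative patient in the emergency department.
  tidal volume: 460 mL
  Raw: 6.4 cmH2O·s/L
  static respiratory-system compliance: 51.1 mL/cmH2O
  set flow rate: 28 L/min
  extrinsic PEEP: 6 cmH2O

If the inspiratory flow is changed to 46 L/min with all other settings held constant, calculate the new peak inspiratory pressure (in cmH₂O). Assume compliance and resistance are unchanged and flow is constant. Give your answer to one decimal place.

Flow: 28 L/min ÷ 60 = 0.4667 L/s.
New flow: 46 L/min ÷ 60 = 0.7667 L/s.
PIP = Vt/C + R·V̇ + PEEP (constant-flow equation of motion).
Only the resistive term changes: ΔPIP = R × ΔV̇ = 6.4 × (0.7667 − 0.4667) = 6.4 × 0.3 = 1.92 cmH2O.
Original PIP = 460/51.1 + 6.4×0.4667 + 6 = 17.989 cmH2O; new PIP = 17.989 + (1.92) = 19.909 cmH2O.

19.9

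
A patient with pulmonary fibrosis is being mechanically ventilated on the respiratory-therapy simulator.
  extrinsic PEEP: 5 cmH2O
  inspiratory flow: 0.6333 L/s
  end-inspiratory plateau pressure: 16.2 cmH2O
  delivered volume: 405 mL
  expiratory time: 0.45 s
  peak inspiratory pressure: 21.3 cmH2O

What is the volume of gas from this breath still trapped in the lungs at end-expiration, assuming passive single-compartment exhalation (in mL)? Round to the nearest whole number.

R = (PIP − Pplat)/V̇ = (21.3 − 16.2) / 0.6333 = 5.1/0.6333 = 8.053 cmH2O·s/L.
C = Vt/(Pplat − PEEP) = 405.0 / (16.2 − 5) = 405.0/11.2 = 36.161 mL/cmH2O.
τ = R × C = 8.053 × 0.03616 L/cmH2O = 0.2912 s.
Fraction remaining = e^(−Te/τ) = e^(−0.45/0.2912) = 0.2132.
Trapped volume = 405.0 × 0.2132 = 86.346 mL.

86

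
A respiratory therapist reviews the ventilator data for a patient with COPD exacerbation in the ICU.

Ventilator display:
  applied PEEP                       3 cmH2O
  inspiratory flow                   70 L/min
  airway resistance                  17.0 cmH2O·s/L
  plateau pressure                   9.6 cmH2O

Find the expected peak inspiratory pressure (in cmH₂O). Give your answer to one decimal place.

Flow: 70 L/min ÷ 60 = 1.1667 L/s.
PIP = Pplat + Raw × flow = 9.6 + 17.0 × 1.1667 = 9.6 + 19.834 = 29.434 cmH2O.

29.4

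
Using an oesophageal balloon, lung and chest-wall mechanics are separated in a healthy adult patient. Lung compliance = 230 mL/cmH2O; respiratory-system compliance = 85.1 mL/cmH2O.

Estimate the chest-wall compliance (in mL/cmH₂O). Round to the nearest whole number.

1/Ccw = 1/Crs − 1/CL.
1/Ccw = 1/85.1 − 1/230 = 0.007403.
Ccw = 135.08 mL/cmH2O.

135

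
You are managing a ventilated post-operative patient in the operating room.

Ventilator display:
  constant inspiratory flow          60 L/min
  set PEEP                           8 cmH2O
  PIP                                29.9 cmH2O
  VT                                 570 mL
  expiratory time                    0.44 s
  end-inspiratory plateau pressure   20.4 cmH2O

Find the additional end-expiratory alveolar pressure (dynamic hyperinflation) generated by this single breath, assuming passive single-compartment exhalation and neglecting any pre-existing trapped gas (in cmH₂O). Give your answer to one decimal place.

4.5

Flow: 60 L/min ÷ 60 = 1 L/s.
R = (PIP − Pplat)/V̇ = (29.9 − 20.4) / 1 = 9.5/1 = 9.5 cmH2O·s/L.
C = Vt/(Pplat − PEEP) = 570.0 / (20.4 − 8) = 570.0/12.4 = 45.968 mL/cmH2O.
τ = R × C = 9.5 × 0.04597 L/cmH2O = 0.4367 s.
Fraction remaining = e^(−Te/τ) = e^(−0.44/0.4367) = 0.3651; trapped volume = 570.0 × 0.3651 = 208.11 mL.
Additional alveolar pressure from trapping ≈ V_trapped / C = 208.11 / 45.968 = 4.527 cmH2O.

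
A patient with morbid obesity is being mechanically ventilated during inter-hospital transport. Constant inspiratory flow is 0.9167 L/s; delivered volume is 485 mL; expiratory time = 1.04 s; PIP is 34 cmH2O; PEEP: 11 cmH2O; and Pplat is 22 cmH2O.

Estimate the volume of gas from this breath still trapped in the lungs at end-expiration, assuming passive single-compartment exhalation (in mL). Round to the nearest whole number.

R = (PIP − Pplat)/V̇ = (34 − 22) / 0.9167 = 12.0/0.9167 = 13.09 cmH2O·s/L.
C = Vt/(Pplat − PEEP) = 485.0 / (22 − 11) = 485.0/11.0 = 44.091 mL/cmH2O.
τ = R × C = 13.09 × 0.04409 L/cmH2O = 0.5771 s.
Fraction remaining = e^(−Te/τ) = e^(−1.04/0.5771) = 0.1649.
Trapped volume = 485.0 × 0.1649 = 79.977 mL.

80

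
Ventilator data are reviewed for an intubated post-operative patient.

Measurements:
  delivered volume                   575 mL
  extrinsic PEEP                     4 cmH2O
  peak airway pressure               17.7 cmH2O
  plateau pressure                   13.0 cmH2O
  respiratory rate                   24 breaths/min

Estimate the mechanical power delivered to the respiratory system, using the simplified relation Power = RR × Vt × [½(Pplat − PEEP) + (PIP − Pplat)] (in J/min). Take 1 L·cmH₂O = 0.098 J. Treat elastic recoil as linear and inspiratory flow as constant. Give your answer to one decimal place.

Per-breath work = Vt × [½(Pplat−PEEP) + (PIP−Pplat)] = 0.575 × [0.5×9.0 + 4.7] = 0.575 × 9.2 = 5.29 L·cmH2O.
Power = 24 × 5.29 = 126.96 L·cmH2O/min.
× 0.098 J/(L·cmH2O) → 12.442 J/min.

12.4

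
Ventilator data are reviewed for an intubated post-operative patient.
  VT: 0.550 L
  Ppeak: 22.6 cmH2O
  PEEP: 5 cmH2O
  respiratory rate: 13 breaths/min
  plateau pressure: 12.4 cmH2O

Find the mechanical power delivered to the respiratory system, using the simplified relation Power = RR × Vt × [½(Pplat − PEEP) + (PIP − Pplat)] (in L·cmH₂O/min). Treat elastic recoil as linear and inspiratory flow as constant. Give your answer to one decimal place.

Per-breath work = Vt × [½(Pplat−PEEP) + (PIP−Pplat)] = 0.550 × [0.5×7.4 + 10.2] = 0.550 × 13.9 = 7.645 L·cmH2O.
Power = 13 × 7.645 = 99.385 L·cmH2O/min.

99.4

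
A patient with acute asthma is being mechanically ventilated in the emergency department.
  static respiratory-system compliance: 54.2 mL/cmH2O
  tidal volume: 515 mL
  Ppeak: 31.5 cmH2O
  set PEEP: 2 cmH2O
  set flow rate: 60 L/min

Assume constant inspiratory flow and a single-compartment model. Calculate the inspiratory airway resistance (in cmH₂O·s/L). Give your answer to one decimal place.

20.0

Flow: 60 L/min ÷ 60 = 1 L/s.
Equation of motion (constant flow): PIP = Vt/C + R·V̇ + PEEP.
R·V̇ = PIP − Vt/C − PEEP = 31.5 − 515/54.2 − 2 = 31.5 − 9.502 − 2 = 19.998 cmH2O.
R = 19.998 / 1 = 19.998 cmH2O·s/L.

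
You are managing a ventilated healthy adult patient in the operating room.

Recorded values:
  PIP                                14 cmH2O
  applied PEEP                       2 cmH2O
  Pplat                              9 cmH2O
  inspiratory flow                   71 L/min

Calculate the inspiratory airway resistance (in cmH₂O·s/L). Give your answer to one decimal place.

4.2

Flow: 71 L/min ÷ 60 = 1.1833 L/s.
Raw = (PIP − Pplat) / flow = (14 − 9) / 1.1833 = 5.0 / 1.1833 = 4.225 cmH2O·s/L.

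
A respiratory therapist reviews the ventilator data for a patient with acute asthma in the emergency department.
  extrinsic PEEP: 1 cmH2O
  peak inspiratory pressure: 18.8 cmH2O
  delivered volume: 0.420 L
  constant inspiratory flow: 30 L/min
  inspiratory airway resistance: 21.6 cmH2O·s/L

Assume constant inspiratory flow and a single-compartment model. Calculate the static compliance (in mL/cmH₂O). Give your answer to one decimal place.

60.0

Flow: 30 L/min ÷ 60 = 0.5 L/s.
Equation of motion (constant flow): PIP = Vt/C + R·V̇ + PEEP.
Vt/C = PIP − R·V̇ − PEEP = 18.8 − 21.6×0.5 − 1 = 18.8 − 10.8 − 1 = 7.0 cmH2O.
C = Vt / 7.0 = 420 / 7.0 = 60.0 mL/cmH2O.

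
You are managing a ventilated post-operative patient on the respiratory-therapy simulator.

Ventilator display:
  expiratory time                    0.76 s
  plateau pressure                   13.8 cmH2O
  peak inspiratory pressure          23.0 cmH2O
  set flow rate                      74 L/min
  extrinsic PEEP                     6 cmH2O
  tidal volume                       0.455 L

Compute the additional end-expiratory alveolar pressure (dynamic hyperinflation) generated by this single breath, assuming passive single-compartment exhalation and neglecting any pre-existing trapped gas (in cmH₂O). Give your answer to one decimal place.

1.4

Flow: 74 L/min ÷ 60 = 1.2333 L/s.
R = (PIP − Pplat)/V̇ = (23.0 − 13.8) / 1.2333 = 9.2/1.2333 = 7.46 cmH2O·s/L.
C = Vt/(Pplat − PEEP) = 455.0 / (13.8 − 6) = 455.0/7.8 = 58.333 mL/cmH2O.
τ = R × C = 7.46 × 0.05833 L/cmH2O = 0.4351 s.
Fraction remaining = e^(−Te/τ) = e^(−0.76/0.4351) = 0.1743; trapped volume = 455.0 × 0.1743 = 79.307 mL.
Additional alveolar pressure from trapping ≈ V_trapped / C = 79.307 / 58.333 = 1.36 cmH2O.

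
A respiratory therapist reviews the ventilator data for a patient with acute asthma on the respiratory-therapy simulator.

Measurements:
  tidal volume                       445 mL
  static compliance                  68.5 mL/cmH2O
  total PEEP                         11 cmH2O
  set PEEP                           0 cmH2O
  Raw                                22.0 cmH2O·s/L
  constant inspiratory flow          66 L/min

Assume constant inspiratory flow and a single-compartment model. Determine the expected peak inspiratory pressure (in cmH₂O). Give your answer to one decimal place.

41.7

Flow: 66 L/min ÷ 60 = 1.1 L/s.
Total PEEP = 11 cmH2O (set 0 + intrinsic 11); this is the baseline alveolar pressure.
Equation of motion (constant flow): PIP = Vt/C + R·V̇ + PEEP.
PIP = 445/68.5 + 22.0×1.1 + 11 = 6.496 + 24.2 + 11 = 41.696 cmH2O.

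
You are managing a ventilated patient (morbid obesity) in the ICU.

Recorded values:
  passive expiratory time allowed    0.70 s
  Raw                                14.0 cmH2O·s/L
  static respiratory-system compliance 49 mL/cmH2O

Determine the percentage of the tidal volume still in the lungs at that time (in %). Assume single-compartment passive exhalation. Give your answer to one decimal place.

τ = R × C = 14.0 × 49 mL/cmH2O = 14.0 × 0.049 L/cmH2O = 0.686 s.
Passive exhalation: V(t)/V₀ = e^(−t/τ) = e^(−0.70/0.686) = 0.3604.
Fraction remaining = 0.3604 → 36.04%.

36.0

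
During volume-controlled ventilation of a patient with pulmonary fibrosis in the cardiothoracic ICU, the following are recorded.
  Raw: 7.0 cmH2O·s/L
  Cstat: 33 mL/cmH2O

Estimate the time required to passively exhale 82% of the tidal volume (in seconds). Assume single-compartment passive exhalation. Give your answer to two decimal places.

τ = R × C = 7.0 × 33 mL/cmH2O = 7.0 × 0.033 L/cmH2O = 0.231 s.
Exhaled fraction f = 1 − e^(−t/τ) → t = −τ·ln(1 − f) = −0.231·ln(0.18) = 0.3961 s.

0.40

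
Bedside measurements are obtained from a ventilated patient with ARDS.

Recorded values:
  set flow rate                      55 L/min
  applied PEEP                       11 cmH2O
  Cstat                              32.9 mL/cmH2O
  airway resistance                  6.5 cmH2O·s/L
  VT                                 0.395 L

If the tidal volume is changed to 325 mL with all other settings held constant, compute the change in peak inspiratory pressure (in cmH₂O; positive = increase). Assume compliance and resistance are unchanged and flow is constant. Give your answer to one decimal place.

PIP = Vt/C + R·V̇ + PEEP (constant-flow equation of motion).
Only the elastic term changes: ΔPIP = ΔVt / C = (325 − 395) / 32.9 = -2.128 cmH2O.

-2.1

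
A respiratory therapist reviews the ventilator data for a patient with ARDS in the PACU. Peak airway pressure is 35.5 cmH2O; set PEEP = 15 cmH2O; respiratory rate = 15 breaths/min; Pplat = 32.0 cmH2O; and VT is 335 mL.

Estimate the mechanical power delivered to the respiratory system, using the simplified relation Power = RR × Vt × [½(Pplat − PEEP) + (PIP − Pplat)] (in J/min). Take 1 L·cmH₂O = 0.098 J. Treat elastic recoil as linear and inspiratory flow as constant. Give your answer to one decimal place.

Per-breath work = Vt × [½(Pplat−PEEP) + (PIP−Pplat)] = 0.335 × [0.5×17.0 + 3.5] = 0.335 × 12.0 = 4.02 L·cmH2O.
Power = 15 × 4.02 = 60.3 L·cmH2O/min.
× 0.098 J/(L·cmH2O) → 5.909 J/min.

5.9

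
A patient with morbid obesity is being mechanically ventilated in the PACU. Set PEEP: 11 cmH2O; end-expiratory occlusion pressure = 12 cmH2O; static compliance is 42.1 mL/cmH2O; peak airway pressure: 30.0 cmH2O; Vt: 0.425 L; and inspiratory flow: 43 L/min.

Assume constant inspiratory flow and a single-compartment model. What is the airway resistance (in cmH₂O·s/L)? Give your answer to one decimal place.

Flow: 43 L/min ÷ 60 = 0.7167 L/s.
Total PEEP = 12 cmH2O (set 11 + intrinsic 1); this is the baseline alveolar pressure.
Equation of motion (constant flow): PIP = Vt/C + R·V̇ + PEEP.
R·V̇ = PIP − Vt/C − PEEP = 30.0 − 425/42.1 − 12 = 30.0 − 10.095 − 12 = 7.905 cmH2O.
R = 7.905 / 0.7167 = 11.03 cmH2O·s/L.

11.0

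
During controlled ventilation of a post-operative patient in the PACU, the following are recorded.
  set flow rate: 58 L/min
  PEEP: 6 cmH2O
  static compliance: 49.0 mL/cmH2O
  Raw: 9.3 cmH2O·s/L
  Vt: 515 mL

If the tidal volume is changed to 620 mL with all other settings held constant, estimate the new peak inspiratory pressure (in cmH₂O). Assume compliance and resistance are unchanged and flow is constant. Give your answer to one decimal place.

27.6

Flow: 58 L/min ÷ 60 = 0.9667 L/s.
PIP = Vt/C + R·V̇ + PEEP (constant-flow equation of motion).
Only the elastic term changes: ΔPIP = ΔVt / C = (620 − 515) / 49.0 = 2.143 cmH2O.
Original PIP = 515/49.0 + 9.3×0.9667 + 6 = 25.501 cmH2O; new PIP = 25.501 + (2.143) = 27.644 cmH2O.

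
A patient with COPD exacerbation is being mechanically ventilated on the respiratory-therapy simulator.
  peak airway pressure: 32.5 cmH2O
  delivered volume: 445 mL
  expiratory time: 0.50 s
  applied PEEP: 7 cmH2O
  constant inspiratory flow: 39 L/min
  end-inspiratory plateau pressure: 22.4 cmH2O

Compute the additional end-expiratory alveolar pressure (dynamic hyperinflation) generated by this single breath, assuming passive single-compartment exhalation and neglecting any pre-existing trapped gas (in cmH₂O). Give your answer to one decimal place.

5.1

Flow: 39 L/min ÷ 60 = 0.65 L/s.
R = (PIP − Pplat)/V̇ = (32.5 − 22.4) / 0.65 = 10.1/0.65 = 15.538 cmH2O·s/L.
C = Vt/(Pplat − PEEP) = 445.0 / (22.4 − 7) = 445.0/15.4 = 28.896 mL/cmH2O.
τ = R × C = 15.538 × 0.0289 L/cmH2O = 0.449 s.
Fraction remaining = e^(−Te/τ) = e^(−0.50/0.449) = 0.3284; trapped volume = 445.0 × 0.3284 = 146.14 mL.
Additional alveolar pressure from trapping ≈ V_trapped / C = 146.14 / 28.896 = 5.057 cmH2O.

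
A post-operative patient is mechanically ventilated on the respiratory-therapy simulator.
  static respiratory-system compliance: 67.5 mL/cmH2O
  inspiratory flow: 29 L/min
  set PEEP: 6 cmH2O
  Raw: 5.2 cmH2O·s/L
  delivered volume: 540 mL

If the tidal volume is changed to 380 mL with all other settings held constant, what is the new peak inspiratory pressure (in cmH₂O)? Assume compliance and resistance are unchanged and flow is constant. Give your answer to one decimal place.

Flow: 29 L/min ÷ 60 = 0.4833 L/s.
PIP = Vt/C + R·V̇ + PEEP (constant-flow equation of motion).
Only the elastic term changes: ΔPIP = ΔVt / C = (380 − 540) / 67.5 = -2.37 cmH2O.
Original PIP = 540/67.5 + 5.2×0.4833 + 6 = 16.513 cmH2O; new PIP = 16.513 + (-2.37) = 14.143 cmH2O.

14.1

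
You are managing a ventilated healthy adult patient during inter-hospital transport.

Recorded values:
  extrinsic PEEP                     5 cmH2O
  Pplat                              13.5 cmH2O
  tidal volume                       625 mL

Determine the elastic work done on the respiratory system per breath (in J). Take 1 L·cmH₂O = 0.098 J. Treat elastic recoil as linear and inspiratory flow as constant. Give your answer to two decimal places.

0.26

Elastic work ≈ ½ × (Pplat − PEEP) × Vt = 0.5 × (13.5 − 5) × 0.625 L = 0.5 × 8.5 × 0.625 = 2.656 L·cmH2O.
× 0.098 J/(L·cmH2O) → 0.2603 J.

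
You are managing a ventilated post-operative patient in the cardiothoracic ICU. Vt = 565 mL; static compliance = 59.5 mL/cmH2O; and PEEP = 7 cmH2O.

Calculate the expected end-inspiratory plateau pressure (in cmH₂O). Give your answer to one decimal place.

16.5

Pplat = PEEP + Vt / Cstat = 7 + 565 / 59.5 = 7 + 9.496 = 16.496 cmH2O.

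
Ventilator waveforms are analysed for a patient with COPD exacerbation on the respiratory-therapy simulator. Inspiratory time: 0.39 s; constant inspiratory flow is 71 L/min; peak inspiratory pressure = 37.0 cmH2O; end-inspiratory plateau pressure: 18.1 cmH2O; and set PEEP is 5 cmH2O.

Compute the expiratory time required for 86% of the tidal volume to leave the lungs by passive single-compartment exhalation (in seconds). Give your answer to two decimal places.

1.11

Flow: 71 L/min ÷ 60 = 1.1833 L/s.
Vt = flow × Ti = 1.1833 L/s × 0.39 s × 1000 mL/L = 461.49 mL.
R = (PIP − Pplat)/V̇ = (37.0 − 18.1) / 1.1833 = 18.9/1.1833 = 15.972 cmH2O·s/L.
C = Vt/(Pplat − PEEP) = 461.49 / (18.1 − 5) = 461.49/13.1 = 35.228 mL/cmH2O.
τ = R × C = 15.972 × 0.03523 L/cmH2O = 0.5627 s.
t = −τ·ln(1 − 0.86) = −0.5627·ln(0.14) = 1.106 s.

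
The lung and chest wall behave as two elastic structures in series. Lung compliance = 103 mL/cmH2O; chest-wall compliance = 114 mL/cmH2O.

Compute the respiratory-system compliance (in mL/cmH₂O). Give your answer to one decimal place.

Lung and chest wall are elastances in series: 1/Crs = 1/CL + 1/Ccw.
1/Crs = 1/103 + 1/114 = 0.01848.
Crs = 54.113 mL/cmH2O.

54.1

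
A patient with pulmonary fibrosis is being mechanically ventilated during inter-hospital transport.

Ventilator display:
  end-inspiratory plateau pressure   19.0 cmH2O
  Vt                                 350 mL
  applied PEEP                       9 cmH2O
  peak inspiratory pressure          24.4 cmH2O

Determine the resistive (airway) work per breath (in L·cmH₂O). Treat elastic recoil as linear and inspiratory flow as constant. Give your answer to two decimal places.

1.89

With constant inspiratory flow the resistive pressure is constant at PIP − Pplat = 24.4 − 19.0 = 5.4 cmH2O, so resistive work = 5.4 × 0.350 = 1.89 L·cmH2O.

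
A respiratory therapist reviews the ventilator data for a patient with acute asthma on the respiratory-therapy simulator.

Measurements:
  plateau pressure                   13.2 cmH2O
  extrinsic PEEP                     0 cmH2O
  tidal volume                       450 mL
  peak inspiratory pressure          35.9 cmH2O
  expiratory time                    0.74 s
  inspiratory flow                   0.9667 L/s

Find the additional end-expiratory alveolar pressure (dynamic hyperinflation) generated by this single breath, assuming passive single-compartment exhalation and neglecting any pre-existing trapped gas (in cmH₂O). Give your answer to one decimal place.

5.2

R = (PIP − Pplat)/V̇ = (35.9 − 13.2) / 0.9667 = 22.7/0.9667 = 23.482 cmH2O·s/L.
C = Vt/(Pplat − PEEP) = 450.0 / (13.2 − 0) = 450.0/13.2 = 34.091 mL/cmH2O.
τ = R × C = 23.482 × 0.03409 L/cmH2O = 0.8005 s.
Fraction remaining = e^(−Te/τ) = e^(−0.74/0.8005) = 0.3968; trapped volume = 450.0 × 0.3968 = 178.56 mL.
Additional alveolar pressure from trapping ≈ V_trapped / C = 178.56 / 34.091 = 5.238 cmH2O.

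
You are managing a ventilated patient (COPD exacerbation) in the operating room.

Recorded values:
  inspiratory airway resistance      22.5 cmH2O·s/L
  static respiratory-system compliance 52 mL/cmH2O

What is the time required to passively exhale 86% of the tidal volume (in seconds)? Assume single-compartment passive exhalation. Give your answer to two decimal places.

τ = R × C = 22.5 × 52 mL/cmH2O = 22.5 × 0.052 L/cmH2O = 1.17 s.
Exhaled fraction f = 1 − e^(−t/τ) → t = −τ·ln(1 − f) = −1.17·ln(0.14) = 2.3 s.

2.30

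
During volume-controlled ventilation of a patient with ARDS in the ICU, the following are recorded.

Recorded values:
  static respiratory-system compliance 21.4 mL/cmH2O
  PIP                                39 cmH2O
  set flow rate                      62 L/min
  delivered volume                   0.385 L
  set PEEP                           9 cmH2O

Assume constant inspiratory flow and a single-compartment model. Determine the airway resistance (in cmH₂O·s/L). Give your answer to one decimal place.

11.6

Flow: 62 L/min ÷ 60 = 1.0333 L/s.
Equation of motion (constant flow): PIP = Vt/C + R·V̇ + PEEP.
R·V̇ = PIP − Vt/C − PEEP = 39 − 385/21.4 − 9 = 39 − 17.991 − 9 = 12.009 cmH2O.
R = 12.009 / 1.0333 = 11.622 cmH2O·s/L.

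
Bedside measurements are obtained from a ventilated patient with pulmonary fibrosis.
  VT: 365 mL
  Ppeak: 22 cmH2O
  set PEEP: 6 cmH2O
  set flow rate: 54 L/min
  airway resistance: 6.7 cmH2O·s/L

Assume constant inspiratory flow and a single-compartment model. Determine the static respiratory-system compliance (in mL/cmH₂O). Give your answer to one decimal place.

36.6

Flow: 54 L/min ÷ 60 = 0.9 L/s.
Equation of motion (constant flow): PIP = Vt/C + R·V̇ + PEEP.
Vt/C = PIP − R·V̇ − PEEP = 22 − 6.7×0.9 − 6 = 22 − 6.03 − 6 = 9.97 cmH2O.
C = Vt / 9.97 = 365 / 9.97 = 36.61 mL/cmH2O.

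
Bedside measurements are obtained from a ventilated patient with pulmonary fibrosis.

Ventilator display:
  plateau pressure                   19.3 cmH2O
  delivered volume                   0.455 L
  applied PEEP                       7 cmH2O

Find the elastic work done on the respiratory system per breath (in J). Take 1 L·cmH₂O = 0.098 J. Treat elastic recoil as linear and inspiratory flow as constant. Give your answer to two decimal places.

Elastic work ≈ ½ × (Pplat − PEEP) × Vt = 0.5 × (19.3 − 7) × 0.455 L = 0.5 × 12.3 × 0.455 = 2.798 L·cmH2O.
× 0.098 J/(L·cmH2O) → 0.2742 J.

0.27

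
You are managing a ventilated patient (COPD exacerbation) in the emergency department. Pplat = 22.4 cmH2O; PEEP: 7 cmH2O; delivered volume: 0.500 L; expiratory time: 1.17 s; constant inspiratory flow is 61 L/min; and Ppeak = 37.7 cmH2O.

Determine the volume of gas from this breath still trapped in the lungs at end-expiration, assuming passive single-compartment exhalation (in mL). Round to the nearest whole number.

Flow: 61 L/min ÷ 60 = 1.0167 L/s.
R = (PIP − Pplat)/V̇ = (37.7 − 22.4) / 1.0167 = 15.3/1.0167 = 15.049 cmH2O·s/L.
C = Vt/(Pplat − PEEP) = 500.0 / (22.4 − 7) = 500.0/15.4 = 32.468 mL/cmH2O.
τ = R × C = 15.049 × 0.03247 L/cmH2O = 0.4886 s.
Fraction remaining = e^(−Te/τ) = e^(−1.17/0.4886) = 0.09121.
Trapped volume = 500.0 × 0.09121 = 45.605 mL.

46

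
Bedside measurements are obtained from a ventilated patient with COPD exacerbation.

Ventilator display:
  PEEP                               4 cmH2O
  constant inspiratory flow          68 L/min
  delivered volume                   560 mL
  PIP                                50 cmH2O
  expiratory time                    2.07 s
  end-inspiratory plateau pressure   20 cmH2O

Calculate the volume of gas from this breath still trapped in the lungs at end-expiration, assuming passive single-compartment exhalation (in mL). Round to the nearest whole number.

60

Flow: 68 L/min ÷ 60 = 1.1333 L/s.
R = (PIP − Pplat)/V̇ = (50 − 20) / 1.1333 = 30.0/1.1333 = 26.471 cmH2O·s/L.
C = Vt/(Pplat − PEEP) = 560.0 / (20 − 4) = 560.0/16.0 = 35.0 mL/cmH2O.
τ = R × C = 26.471 × 0.035 L/cmH2O = 0.9265 s.
Fraction remaining = e^(−Te/τ) = e^(−2.07/0.9265) = 0.1071.
Trapped volume = 560.0 × 0.1071 = 59.976 mL.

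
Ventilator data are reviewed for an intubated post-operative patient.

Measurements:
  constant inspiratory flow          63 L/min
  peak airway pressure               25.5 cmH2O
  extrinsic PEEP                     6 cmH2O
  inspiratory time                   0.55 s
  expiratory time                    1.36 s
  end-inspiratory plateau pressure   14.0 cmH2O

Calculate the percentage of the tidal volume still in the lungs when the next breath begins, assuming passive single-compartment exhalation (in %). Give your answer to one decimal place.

Flow: 63 L/min ÷ 60 = 1.05 L/s.
Vt = flow × Ti = 1.05 L/s × 0.55 s × 1000 mL/L = 577.5 mL.
R = (PIP − Pplat)/V̇ = (25.5 − 14.0) / 1.05 = 11.5/1.05 = 10.952 cmH2O·s/L.
C = Vt/(Pplat − PEEP) = 577.5 / (14.0 − 6) = 577.5/8.0 = 72.188 mL/cmH2O.
τ = R × C = 10.952 × 0.07219 L/cmH2O = 0.7906 s.
Fraction remaining at end-expiration = e^(−Te/τ) = e^(−1.36/0.7906) = 0.179 → 17.9%.

17.9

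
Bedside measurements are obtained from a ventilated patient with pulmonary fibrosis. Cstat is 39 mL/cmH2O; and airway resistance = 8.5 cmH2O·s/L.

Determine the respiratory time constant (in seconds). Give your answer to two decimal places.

τ = R × C = 8.5 × 39 mL/cmH2O = 8.5 × 0.039 L/cmH2O = 0.3315 s.

0.33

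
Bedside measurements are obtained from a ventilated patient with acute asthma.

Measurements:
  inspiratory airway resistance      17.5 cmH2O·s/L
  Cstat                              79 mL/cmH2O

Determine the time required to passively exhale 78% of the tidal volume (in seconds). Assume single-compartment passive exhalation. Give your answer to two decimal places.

τ = R × C = 17.5 × 79 mL/cmH2O = 17.5 × 0.079 L/cmH2O = 1.383 s.
Exhaled fraction f = 1 − e^(−t/τ) → t = −τ·ln(1 − f) = −1.383·ln(0.22) = 2.094 s.

2.09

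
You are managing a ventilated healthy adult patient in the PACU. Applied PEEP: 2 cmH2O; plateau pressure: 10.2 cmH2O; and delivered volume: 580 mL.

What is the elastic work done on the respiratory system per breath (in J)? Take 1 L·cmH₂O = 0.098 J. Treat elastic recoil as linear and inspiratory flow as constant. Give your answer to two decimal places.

0.23

Elastic work ≈ ½ × (Pplat − PEEP) × Vt = 0.5 × (10.2 − 2) × 0.580 L = 0.5 × 8.2 × 0.580 = 2.378 L·cmH2O.
× 0.098 J/(L·cmH2O) → 0.233 J.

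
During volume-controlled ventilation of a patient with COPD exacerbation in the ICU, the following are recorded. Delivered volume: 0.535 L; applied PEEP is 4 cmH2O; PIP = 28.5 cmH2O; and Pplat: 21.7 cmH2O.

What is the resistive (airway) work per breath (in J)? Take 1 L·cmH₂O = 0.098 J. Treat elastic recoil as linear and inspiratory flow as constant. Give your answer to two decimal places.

0.36

With constant inspiratory flow the resistive pressure is constant at PIP − Pplat = 28.5 − 21.7 = 6.8 cmH2O, so resistive work = 6.8 × 0.535 = 3.638 L·cmH2O.
× 0.098 J/(L·cmH2O) → 0.3565 J.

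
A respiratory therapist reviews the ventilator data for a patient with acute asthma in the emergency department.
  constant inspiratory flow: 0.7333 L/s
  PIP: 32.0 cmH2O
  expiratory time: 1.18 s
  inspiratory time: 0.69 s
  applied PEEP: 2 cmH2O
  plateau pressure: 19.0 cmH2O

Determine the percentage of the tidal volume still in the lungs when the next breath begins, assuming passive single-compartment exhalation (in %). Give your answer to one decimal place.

10.7

Vt = flow × Ti = 0.7333 L/s × 0.69 s × 1000 mL/L = 505.98 mL.
R = (PIP − Pplat)/V̇ = (32.0 − 19.0) / 0.7333 = 13.0/0.7333 = 17.728 cmH2O·s/L.
C = Vt/(Pplat − PEEP) = 505.98 / (19.0 − 2) = 505.98/17.0 = 29.764 mL/cmH2O.
τ = R × C = 17.728 × 0.02976 L/cmH2O = 0.5276 s.
Fraction remaining at end-expiration = e^(−Te/τ) = e^(−1.18/0.5276) = 0.1068 → 10.68%.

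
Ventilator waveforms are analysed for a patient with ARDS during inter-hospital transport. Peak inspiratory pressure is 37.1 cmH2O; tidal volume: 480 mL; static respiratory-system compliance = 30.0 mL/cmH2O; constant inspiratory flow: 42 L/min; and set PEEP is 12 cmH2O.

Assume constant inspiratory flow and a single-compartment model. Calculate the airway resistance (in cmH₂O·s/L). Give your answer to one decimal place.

13.0

Flow: 42 L/min ÷ 60 = 0.7 L/s.
Equation of motion (constant flow): PIP = Vt/C + R·V̇ + PEEP.
R·V̇ = PIP − Vt/C − PEEP = 37.1 − 480/30.0 − 12 = 37.1 − 16.0 − 12 = 9.1 cmH2O.
R = 9.1 / 0.7 = 13.0 cmH2O·s/L.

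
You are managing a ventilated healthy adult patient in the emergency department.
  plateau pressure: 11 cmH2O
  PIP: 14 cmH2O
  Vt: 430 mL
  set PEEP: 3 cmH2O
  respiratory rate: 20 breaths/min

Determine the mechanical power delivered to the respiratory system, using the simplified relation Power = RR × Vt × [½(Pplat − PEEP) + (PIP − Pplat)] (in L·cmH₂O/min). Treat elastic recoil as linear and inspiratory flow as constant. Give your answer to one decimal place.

60.2

Per-breath work = Vt × [½(Pplat−PEEP) + (PIP−Pplat)] = 0.430 × [0.5×8.0 + 3.0] = 0.430 × 7.0 = 3.01 L·cmH2O.
Power = 20 × 3.01 = 60.2 L·cmH2O/min.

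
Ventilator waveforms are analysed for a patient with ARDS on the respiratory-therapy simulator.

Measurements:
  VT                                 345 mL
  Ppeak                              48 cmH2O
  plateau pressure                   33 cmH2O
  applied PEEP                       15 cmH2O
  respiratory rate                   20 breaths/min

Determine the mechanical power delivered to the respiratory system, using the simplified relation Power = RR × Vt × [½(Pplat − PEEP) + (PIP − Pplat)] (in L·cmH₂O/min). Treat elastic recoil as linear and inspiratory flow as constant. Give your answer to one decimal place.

165.6

Per-breath work = Vt × [½(Pplat−PEEP) + (PIP−Pplat)] = 0.345 × [0.5×18.0 + 15.0] = 0.345 × 24.0 = 8.28 L·cmH2O.
Power = 20 × 8.28 = 165.6 L·cmH2O/min.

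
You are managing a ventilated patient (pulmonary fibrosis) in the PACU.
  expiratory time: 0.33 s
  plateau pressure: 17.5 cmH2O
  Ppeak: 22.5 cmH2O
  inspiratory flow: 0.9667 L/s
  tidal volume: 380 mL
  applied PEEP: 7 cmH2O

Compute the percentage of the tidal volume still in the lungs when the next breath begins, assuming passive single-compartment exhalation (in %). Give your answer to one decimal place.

R = (PIP − Pplat)/V̇ = (22.5 − 17.5) / 0.9667 = 5.0/0.9667 = 5.172 cmH2O·s/L.
C = Vt/(Pplat − PEEP) = 380.0 / (17.5 − 7) = 380.0/10.5 = 36.19 mL/cmH2O.
τ = R × C = 5.172 × 0.03619 L/cmH2O = 0.1872 s.
Fraction remaining at end-expiration = e^(−Te/τ) = e^(−0.33/0.1872) = 0.1716 → 17.16%.

17.2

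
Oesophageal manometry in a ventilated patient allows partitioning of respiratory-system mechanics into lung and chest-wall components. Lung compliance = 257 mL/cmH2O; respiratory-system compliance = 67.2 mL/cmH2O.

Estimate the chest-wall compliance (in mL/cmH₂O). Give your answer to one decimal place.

1/Ccw = 1/Crs − 1/CL.
1/Ccw = 1/67.2 − 1/257 = 0.01099.
Ccw = 90.992 mL/cmH2O.

91.0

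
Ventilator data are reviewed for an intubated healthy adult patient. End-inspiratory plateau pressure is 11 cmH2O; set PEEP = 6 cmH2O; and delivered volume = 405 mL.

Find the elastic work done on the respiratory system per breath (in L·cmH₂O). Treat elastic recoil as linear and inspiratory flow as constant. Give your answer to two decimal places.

1.01

Elastic work ≈ ½ × (Pplat − PEEP) × Vt = 0.5 × (11 − 6) × 0.405 L = 0.5 × 5.0 × 0.405 = 1.013 L·cmH2O.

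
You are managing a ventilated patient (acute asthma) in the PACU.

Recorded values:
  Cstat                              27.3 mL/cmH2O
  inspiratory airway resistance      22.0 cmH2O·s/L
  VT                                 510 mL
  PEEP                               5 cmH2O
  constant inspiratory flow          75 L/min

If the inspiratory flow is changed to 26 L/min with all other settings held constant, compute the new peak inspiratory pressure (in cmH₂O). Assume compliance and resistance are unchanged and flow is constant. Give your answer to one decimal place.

33.2

Flow: 75 L/min ÷ 60 = 1.25 L/s.
New flow: 26 L/min ÷ 60 = 0.4333 L/s.
PIP = Vt/C + R·V̇ + PEEP (constant-flow equation of motion).
Only the resistive term changes: ΔPIP = R × ΔV̇ = 22.0 × (0.4333 − 1.25) = 22.0 × -0.8167 = -17.967 cmH2O.
Original PIP = 510/27.3 + 22.0×1.25 + 5 = 51.181 cmH2O; new PIP = 51.181 + (-17.967) = 33.214 cmH2O.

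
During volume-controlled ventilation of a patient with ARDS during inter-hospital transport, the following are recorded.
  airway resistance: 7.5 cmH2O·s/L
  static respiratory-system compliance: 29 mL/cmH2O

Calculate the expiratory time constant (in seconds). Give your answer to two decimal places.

τ = R × C = 7.5 × 29 mL/cmH2O = 7.5 × 0.029 L/cmH2O = 0.2175 s.

0.22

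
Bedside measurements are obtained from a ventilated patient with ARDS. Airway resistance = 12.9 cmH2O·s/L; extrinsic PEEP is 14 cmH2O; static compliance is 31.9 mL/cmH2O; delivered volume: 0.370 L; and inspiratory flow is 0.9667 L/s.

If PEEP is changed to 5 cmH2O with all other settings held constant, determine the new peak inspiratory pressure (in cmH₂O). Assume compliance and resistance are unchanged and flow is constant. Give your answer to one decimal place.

PIP = Vt/C + R·V̇ + PEEP (constant-flow equation of motion).
Only the baseline term changes: ΔPIP = ΔPEEP = 5 − 14 = -9.0 cmH2O.
Original PIP = 370/31.9 + 12.9×0.9667 + 14 = 38.069 cmH2O; new PIP = 38.069 + (-9.0) = 29.069 cmH2O.

29.1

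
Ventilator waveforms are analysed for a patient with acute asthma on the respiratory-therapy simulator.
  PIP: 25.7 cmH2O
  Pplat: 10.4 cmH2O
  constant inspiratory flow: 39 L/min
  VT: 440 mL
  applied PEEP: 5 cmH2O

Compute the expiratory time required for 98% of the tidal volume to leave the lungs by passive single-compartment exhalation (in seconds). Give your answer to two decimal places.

7.50

Flow: 39 L/min ÷ 60 = 0.65 L/s.
R = (PIP − Pplat)/V̇ = (25.7 − 10.4) / 0.65 = 15.3/0.65 = 23.538 cmH2O·s/L.
C = Vt/(Pplat − PEEP) = 440.0 / (10.4 − 5) = 440.0/5.4 = 81.481 mL/cmH2O.
τ = R × C = 23.538 × 0.08148 L/cmH2O = 1.918 s.
t = −τ·ln(1 − 0.98) = −1.918·ln(0.02) = 7.503 s.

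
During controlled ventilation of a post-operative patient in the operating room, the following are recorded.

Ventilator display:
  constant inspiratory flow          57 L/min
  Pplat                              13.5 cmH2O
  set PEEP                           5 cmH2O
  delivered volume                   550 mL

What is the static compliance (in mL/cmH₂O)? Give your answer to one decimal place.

Cstat = Vt / (Pplat − PEEP) = 550 / (13.5 − 5) = 550 / 8.5 = 64.706 mL/cmH2O.

64.7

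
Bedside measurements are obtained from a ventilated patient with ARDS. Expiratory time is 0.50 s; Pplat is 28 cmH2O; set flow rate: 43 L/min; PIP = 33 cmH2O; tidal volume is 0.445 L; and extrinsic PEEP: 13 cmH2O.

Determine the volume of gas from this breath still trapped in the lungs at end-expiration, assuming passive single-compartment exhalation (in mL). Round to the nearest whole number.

40

Flow: 43 L/min ÷ 60 = 0.7167 L/s.
R = (PIP − Pplat)/V̇ = (33 − 28) / 0.7167 = 5.0/0.7167 = 6.976 cmH2O·s/L.
C = Vt/(Pplat − PEEP) = 445.0 / (28 − 13) = 445.0/15.0 = 29.667 mL/cmH2O.
τ = R × C = 6.976 × 0.02967 L/cmH2O = 0.207 s.
Fraction remaining = e^(−Te/τ) = e^(−0.50/0.207) = 0.08933.
Trapped volume = 445.0 × 0.08933 = 39.752 mL.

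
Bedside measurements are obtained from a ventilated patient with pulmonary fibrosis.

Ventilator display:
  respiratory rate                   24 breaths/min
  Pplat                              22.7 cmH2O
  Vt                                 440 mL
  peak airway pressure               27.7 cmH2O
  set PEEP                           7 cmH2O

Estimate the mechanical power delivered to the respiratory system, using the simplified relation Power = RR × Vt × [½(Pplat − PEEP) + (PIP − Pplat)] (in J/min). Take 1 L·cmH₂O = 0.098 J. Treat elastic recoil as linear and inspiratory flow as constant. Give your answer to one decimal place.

Per-breath work = Vt × [½(Pplat−PEEP) + (PIP−Pplat)] = 0.440 × [0.5×15.7 + 5.0] = 0.440 × 12.85 = 5.654 L·cmH2O.
Power = 24 × 5.654 = 135.7 L·cmH2O/min.
× 0.098 J/(L·cmH2O) → 13.299 J/min.

13.3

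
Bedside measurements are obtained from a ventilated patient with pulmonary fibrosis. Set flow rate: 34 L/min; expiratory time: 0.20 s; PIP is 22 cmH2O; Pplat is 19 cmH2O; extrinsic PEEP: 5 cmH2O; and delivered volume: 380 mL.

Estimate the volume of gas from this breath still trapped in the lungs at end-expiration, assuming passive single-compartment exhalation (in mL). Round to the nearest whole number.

Flow: 34 L/min ÷ 60 = 0.5667 L/s.
R = (PIP − Pplat)/V̇ = (22 − 19) / 0.5667 = 3.0/0.5667 = 5.294 cmH2O·s/L.
C = Vt/(Pplat − PEEP) = 380.0 / (19 − 5) = 380.0/14.0 = 27.143 mL/cmH2O.
τ = R × C = 5.294 × 0.02714 L/cmH2O = 0.1437 s.
Fraction remaining = e^(−Te/τ) = e^(−0.20/0.1437) = 0.2486.
Trapped volume = 380.0 × 0.2486 = 94.468 mL.

94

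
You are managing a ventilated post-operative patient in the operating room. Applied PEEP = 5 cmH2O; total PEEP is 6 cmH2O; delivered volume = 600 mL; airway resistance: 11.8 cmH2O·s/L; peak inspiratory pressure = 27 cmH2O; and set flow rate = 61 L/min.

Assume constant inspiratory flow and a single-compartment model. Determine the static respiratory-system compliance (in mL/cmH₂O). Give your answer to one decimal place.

66.6

Flow: 61 L/min ÷ 60 = 1.0167 L/s.
Total PEEP = 6 cmH2O (set 5 + intrinsic 1); this is the baseline alveolar pressure.
Equation of motion (constant flow): PIP = Vt/C + R·V̇ + PEEP.
Vt/C = PIP − R·V̇ − PEEP = 27 − 11.8×1.0167 − 6 = 27 − 11.997 − 6 = 9.003 cmH2O.
C = Vt / 9.003 = 600 / 9.003 = 66.644 mL/cmH2O.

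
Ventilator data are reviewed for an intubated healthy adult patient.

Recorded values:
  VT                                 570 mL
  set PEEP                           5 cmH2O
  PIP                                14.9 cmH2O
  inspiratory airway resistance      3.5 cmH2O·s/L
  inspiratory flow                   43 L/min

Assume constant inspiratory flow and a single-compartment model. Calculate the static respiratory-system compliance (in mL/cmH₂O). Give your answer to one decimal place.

77.1

Flow: 43 L/min ÷ 60 = 0.7167 L/s.
Equation of motion (constant flow): PIP = Vt/C + R·V̇ + PEEP.
Vt/C = PIP − R·V̇ − PEEP = 14.9 − 3.5×0.7167 − 5 = 14.9 − 2.508 − 5 = 7.392 cmH2O.
C = Vt / 7.392 = 570 / 7.392 = 77.11 mL/cmH2O.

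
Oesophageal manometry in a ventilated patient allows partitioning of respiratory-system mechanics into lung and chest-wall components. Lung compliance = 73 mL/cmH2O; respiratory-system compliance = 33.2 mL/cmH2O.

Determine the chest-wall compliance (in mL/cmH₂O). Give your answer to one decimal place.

60.9

1/Ccw = 1/Crs − 1/CL.
1/Ccw = 1/33.2 − 1/73 = 0.01642.
Ccw = 60.901 mL/cmH2O.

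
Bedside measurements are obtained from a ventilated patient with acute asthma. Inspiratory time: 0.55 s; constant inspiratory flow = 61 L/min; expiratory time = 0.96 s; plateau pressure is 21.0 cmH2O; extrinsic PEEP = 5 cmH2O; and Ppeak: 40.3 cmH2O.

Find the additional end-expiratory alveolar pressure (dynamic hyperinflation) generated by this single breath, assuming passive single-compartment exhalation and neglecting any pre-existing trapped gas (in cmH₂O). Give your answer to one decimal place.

Flow: 61 L/min ÷ 60 = 1.0167 L/s.
Vt = flow × Ti = 1.0167 L/s × 0.55 s × 1000 mL/L = 559.19 mL.
R = (PIP − Pplat)/V̇ = (40.3 − 21.0) / 1.0167 = 19.3/1.0167 = 18.983 cmH2O·s/L.
C = Vt/(Pplat − PEEP) = 559.19 / (21.0 − 5) = 559.19/16.0 = 34.949 mL/cmH2O.
τ = R × C = 18.983 × 0.03495 L/cmH2O = 0.6635 s.
Fraction remaining = e^(−Te/τ) = e^(−0.96/0.6635) = 0.2353; trapped volume = 559.19 × 0.2353 = 131.58 mL.
Additional alveolar pressure from trapping ≈ V_trapped / C = 131.58 / 34.949 = 3.765 cmH2O.

3.8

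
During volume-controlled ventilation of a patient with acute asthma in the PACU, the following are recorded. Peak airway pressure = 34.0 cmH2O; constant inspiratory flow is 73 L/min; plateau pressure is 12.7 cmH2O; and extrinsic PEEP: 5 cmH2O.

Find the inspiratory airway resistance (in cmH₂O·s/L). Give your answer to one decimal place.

Flow: 73 L/min ÷ 60 = 1.2167 L/s.
Raw = (PIP − Pplat) / flow = (34.0 − 12.7) / 1.2167 = 21.3 / 1.2167 = 17.506 cmH2O·s/L.

17.5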